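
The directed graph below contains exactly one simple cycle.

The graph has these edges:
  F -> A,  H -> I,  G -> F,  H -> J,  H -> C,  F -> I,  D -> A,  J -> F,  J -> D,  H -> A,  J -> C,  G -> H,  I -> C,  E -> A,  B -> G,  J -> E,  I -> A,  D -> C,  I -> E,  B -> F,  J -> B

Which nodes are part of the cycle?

B, G, H, J

DFS with gray/black marking from B:
B gray
  F gray
    A gray
    A black
    I gray
      I→A: A black — skip
      E gray
        E→A: A black — skip
      E black
      C gray
      C black
    I black
  F black
  G gray
    H gray
      H→C: C black — skip
      H→A: A black — skip
      H→I: I black — skip
      J gray
        J→E: E black — skip
        D gray
          D→A: A black — skip
          D→C: C black — skip
        D black
        J→F: F black — skip
        J→B: B is gray → back edge
Back edge closes the cycle B → G → H → J → B; its vertices are {B, G, H, J}.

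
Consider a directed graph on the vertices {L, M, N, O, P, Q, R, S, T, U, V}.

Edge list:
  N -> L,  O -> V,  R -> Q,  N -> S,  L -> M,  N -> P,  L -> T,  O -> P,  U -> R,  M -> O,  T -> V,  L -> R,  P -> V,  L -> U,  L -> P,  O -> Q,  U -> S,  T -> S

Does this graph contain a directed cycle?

DFS with white/gray/black marking, starting from S:
S gray
S black
L gray
  R gray
    Q gray
    Q black
  R black
  M gray
    O gray
      P gray
        V gray
        V black
      P black
      O→V: V black — skip
      O→Q: Q black — skip
    O black
  M black
  T gray
    T→S: S black — skip
    T→V: V black — skip
  T black
  L→P: P black — skip
  U gray
    U→R: R black — skip
    U→S: S black — skip
  U black
L black
N gray
  N→S: S black — skip
  N→L: L black — skip
  N→P: P black — skip
N black
Every edge goes to a white or black vertex — no back edge, so the graph is acyclic.

No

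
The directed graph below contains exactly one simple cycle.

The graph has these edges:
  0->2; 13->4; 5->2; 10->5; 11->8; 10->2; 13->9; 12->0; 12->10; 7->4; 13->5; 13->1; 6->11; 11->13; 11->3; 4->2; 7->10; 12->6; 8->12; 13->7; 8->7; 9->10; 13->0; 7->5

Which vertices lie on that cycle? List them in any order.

DFS with gray/black marking from 11:
11 gray
  13 gray
    5 gray
      2 gray
      2 black
    5 black
    1 gray
    1 black
    0 gray
      0→2: 2 black — skip
    0 black
    9 gray
      10 gray
        10→5: 5 black — skip
        10→2: 2 black — skip
      10 black
    9 black
    4 gray
      4→2: 2 black — skip
    4 black
    7 gray
      7→4: 4 black — skip
      7→10: 10 black — skip
      7→5: 5 black — skip
    7 black
  13 black
  8 gray
    12 gray
      12→10: 10 black — skip
      6 gray
        6→11: 11 is gray → back edge
Back edge closes the cycle 11 → 8 → 12 → 6 → 11; its vertices are {6, 8, 11, 12}.

6, 8, 11, 12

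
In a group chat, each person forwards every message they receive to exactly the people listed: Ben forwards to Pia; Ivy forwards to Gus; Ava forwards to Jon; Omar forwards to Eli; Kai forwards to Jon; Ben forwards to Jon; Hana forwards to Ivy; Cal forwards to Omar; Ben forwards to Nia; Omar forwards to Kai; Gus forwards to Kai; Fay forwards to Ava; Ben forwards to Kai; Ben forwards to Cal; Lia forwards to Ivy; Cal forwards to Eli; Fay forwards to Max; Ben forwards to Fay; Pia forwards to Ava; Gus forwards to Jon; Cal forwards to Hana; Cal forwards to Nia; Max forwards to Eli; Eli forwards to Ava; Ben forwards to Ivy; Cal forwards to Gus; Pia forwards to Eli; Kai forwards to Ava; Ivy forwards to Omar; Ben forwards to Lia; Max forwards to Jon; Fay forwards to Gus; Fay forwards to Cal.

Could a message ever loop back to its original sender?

DFS with white/gray/black marking, starting from Eli:
Eli gray
  Ava gray
    Jon gray
    Jon black
  Ava black
Eli black
Gus gray
  Gus→Jon: Jon black — skip
  Kai gray
    Kai→Jon: Jon black — skip
    Kai→Ava: Ava black — skip
  Kai black
Gus black
Fay gray
  Fay→Ava: Ava black — skip
  Cal gray
    Cal→Gus: Gus black — skip
    Nia gray
    Nia black
    Hana gray
      Ivy gray
        Omar gray
          Omar→Kai: Kai black — skip
          Omar→Eli: Eli black — skip
        Omar black
        Ivy→Gus: Gus black — skip
      Ivy black
    Hana black
    Cal→Eli: Eli black — skip
    Cal→Omar: Omar black — skip
  Cal black
  Max gray
    Max→Eli: Eli black — skip
    Max→Jon: Jon black — skip
  Max black
  Fay→Gus: Gus black — skip
Fay black
Pia gray
  Pia→Ava: Ava black — skip
  Pia→Eli: Eli black — skip
Pia black
Ben gray
  Lia gray
    Lia→Ivy: Ivy black — skip
  Lia black
  Ben→Ivy: Ivy black — skip
  Ben→Cal: Cal black — skip
  Ben→Nia: Nia black — skip
  Ben→Kai: Kai black — skip
  Ben→Fay: Fay black — skip
  Ben→Pia: Pia black — skip
  Ben→Jon: Jon black — skip
Ben black
Every edge goes to a white or black vertex — no back edge, so the graph is acyclic.

No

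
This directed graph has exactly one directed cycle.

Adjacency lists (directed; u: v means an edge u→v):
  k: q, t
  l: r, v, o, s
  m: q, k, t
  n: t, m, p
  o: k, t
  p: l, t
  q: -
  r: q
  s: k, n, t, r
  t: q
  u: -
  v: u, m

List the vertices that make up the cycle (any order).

l, n, p, s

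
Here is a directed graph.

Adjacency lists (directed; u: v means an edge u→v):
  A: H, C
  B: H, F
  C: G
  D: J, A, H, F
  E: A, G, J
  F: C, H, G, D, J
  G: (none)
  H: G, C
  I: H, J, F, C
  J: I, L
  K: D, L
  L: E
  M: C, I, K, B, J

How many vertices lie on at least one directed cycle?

A vertex is on a directed cycle iff it belongs to a strongly connected component of size ≥ 2 (or has a self-loop).
The vertices on cycles are {D, E, F, I, J, L} — 6 in total.

6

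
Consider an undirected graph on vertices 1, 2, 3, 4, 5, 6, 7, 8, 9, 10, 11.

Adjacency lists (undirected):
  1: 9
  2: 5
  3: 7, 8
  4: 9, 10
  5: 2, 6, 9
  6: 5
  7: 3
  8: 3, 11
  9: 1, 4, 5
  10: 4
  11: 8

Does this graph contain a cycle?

No

DFS, tracking each vertex's parent; an edge to a visited non-parent vertex closes a cycle.
Start from 5:
visit 5 (parent –)
  visit 2 (parent 5)
    2–5: parent, skip
  visit 6 (parent 5)
    6–5: parent, skip
  visit 9 (parent 5)
    visit 1 (parent 9)
      1–9: parent, skip
    visit 4 (parent 9)
      4–9: parent, skip
      visit 10 (parent 4)
        10–4: parent, skip
    9–5: parent, skip
visit 3 (parent –)
  visit 7 (parent 3)
    7–3: parent, skip
  visit 8 (parent 3)
    8–3: parent, skip
    visit 11 (parent 8)
      11–8: parent, skip
No non-parent visited neighbor found — the graph is a forest.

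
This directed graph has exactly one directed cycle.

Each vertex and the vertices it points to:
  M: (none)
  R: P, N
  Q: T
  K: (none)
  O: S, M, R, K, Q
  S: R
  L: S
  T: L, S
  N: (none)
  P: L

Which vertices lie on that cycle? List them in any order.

DFS with gray/black marking from R:
R gray
  P gray
    L gray
      S gray
        S→R: R is gray → back edge
Back edge closes the cycle R → P → L → S → R; its vertices are {L, P, R, S}.

L, P, R, S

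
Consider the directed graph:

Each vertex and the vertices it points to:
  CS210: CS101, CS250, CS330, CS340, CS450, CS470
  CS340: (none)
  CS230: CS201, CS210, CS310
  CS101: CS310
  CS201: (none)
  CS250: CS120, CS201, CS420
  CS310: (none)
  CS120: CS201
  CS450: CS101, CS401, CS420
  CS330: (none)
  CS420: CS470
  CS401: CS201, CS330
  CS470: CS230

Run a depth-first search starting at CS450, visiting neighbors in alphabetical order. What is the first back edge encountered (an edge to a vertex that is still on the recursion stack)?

DFS from CS450 (visiting neighbors in alphabetical order); mark gray on enter, black on exit:
CS450 gray
  CS101 gray
    CS310 gray
    CS310 black
  CS101 black
  CS401 gray
    CS201 gray
    CS201 black
    CS330 gray
    CS330 black
  CS401 black
  CS420 gray
    CS470 gray
      CS230 gray
        CS230→CS201: CS201 black — skip
        CS210 gray
          CS210→CS101: CS101 black — skip
          CS250 gray
            CS120 gray
              CS120→CS201: CS201 black — skip
            CS120 black
            CS250→CS201: CS201 black — skip
            CS250→CS420: CS420 is gray → back edge
First back edge: CS250 → CS420.

CS250->CS420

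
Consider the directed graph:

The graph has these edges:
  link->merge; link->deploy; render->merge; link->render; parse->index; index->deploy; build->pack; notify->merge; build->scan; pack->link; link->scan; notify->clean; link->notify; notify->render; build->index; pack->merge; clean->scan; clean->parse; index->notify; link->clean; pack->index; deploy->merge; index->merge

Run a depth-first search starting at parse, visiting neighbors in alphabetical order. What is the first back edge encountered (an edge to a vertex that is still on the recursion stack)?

DFS from parse (visiting neighbors in alphabetical order); mark gray on enter, black on exit:
parse gray
  index gray
    deploy gray
      merge gray
      merge black
    deploy black
    index→merge: merge black — skip
    notify gray
      clean gray
        clean→parse: parse is gray → back edge
First back edge: clean → parse.

clean->parse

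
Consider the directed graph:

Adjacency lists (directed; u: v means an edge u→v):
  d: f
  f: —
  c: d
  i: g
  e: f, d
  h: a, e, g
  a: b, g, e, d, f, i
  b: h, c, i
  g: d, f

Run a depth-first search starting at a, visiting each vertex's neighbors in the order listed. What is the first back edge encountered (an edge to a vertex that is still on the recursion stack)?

h->a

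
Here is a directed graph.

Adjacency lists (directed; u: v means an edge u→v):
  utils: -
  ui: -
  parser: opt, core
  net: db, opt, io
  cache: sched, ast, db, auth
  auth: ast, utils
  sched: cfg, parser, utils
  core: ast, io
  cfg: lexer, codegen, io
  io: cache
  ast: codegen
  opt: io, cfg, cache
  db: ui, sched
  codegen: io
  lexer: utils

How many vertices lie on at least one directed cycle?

11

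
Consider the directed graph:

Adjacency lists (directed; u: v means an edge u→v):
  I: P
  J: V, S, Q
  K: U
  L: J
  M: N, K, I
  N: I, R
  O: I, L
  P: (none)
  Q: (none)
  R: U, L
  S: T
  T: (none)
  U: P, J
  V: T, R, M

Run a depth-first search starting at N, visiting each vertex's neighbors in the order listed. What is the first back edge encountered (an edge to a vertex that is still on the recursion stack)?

DFS from N (visiting each vertex's neighbors in the order listed); mark gray on enter, black on exit:
N gray
  I gray
    P gray
    P black
  I black
  R gray
    U gray
      U→P: P black — skip
      J gray
        V gray
          T gray
          T black
          V→R: R is gray → back edge
First back edge: V → R.

V->R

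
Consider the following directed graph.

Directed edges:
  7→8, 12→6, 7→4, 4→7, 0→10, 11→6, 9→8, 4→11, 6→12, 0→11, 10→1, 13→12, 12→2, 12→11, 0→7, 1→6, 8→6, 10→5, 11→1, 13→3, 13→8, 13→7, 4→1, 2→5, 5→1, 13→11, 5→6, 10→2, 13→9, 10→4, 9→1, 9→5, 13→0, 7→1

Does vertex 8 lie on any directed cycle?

8 lies on a cycle iff there is a path from 8 back to itself.
Exploring from 8, it never reaches itself; equivalently, its strongly connected component is a singleton.

No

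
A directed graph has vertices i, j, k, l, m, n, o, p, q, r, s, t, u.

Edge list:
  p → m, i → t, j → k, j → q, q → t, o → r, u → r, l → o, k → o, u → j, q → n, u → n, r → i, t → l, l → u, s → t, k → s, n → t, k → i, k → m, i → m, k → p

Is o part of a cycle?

o is on a cycle iff o can reach itself via ≥1 edge.
o → r → i → t → l → o — yes.

Yes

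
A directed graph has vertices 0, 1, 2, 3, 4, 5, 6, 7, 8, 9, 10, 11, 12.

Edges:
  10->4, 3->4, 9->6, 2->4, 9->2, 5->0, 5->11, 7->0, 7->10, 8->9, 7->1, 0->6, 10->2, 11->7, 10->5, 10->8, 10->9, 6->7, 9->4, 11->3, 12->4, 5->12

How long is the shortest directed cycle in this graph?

3

For each vertex v, BFS finds the shortest path from v back to v.
The shortest such closed walk is 7 → 0 → 6 → 7, length 3.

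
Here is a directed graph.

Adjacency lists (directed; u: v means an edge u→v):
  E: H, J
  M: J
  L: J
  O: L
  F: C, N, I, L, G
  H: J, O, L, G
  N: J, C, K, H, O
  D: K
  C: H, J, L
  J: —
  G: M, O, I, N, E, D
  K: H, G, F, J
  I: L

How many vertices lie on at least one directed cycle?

8

A vertex is on a directed cycle iff it belongs to a strongly connected component of size ≥ 2 (or has a self-loop).
The vertices on cycles are {C, D, E, F, G, H, K, N} — 8 in total.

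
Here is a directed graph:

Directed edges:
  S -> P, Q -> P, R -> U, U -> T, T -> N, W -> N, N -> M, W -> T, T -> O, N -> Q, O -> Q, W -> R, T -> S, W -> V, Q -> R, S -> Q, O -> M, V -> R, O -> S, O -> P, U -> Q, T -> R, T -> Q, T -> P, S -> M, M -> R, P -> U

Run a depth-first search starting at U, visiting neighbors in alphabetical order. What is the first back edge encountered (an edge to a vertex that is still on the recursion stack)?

DFS from U (visiting neighbors in alphabetical order); mark gray on enter, black on exit:
U gray
  Q gray
    P gray
      P→U: U is gray → back edge
First back edge: P → U.

P->U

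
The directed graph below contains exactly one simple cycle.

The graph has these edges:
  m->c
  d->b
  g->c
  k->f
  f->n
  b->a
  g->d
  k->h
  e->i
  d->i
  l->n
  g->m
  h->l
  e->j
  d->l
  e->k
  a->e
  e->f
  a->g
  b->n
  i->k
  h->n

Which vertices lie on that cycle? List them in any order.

a, b, d, g

DFS with gray/black marking from a:
a gray
  e gray
    f gray
      n gray
      n black
    f black
    i gray
      k gray
        k→f: f black — skip
        h gray
          h→n: n black — skip
          l gray
            l→n: n black — skip
          l black
        h black
      k black
    i black
    j gray
    j black
    e→k: k black — skip
  e black
  g gray
    d gray
      d→i: i black — skip
      d→l: l black — skip
      b gray
        b→n: n black — skip
        b→a: a is gray → back edge
Back edge closes the cycle a → g → d → b → a; its vertices are {a, b, d, g}.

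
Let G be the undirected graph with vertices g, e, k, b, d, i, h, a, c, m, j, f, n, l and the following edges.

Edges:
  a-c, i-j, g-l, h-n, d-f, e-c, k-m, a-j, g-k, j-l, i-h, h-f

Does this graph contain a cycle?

No

DFS, tracking each vertex's parent; an edge to a visited non-parent vertex closes a cycle.
Start from n:
visit n (parent –)
  visit h (parent n)
    visit i (parent h)
      i–h: parent, skip
      visit j (parent i)
        j–i: parent, skip
        visit l (parent j)
          visit g (parent l)
            g–l: parent, skip
            visit k (parent g)
              visit m (parent k)
                m–k: parent, skip
              k–g: parent, skip
          l–j: parent, skip
        visit a (parent j)
          a–j: parent, skip
          visit c (parent a)
            visit e (parent c)
              e–c: parent, skip
            c–a: parent, skip
    visit f (parent h)
      visit d (parent f)
        d–f: parent, skip
      f–h: parent, skip
    h–n: parent, skip
visit b (parent –)
No non-parent visited neighbor found — the graph is a forest.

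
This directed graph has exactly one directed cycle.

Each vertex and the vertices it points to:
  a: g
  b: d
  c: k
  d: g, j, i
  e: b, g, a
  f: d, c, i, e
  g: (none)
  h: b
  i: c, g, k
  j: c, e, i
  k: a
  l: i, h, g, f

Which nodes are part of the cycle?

DFS with gray/black marking from d:
d gray
  g gray
  g black
  j gray
    c gray
      k gray
        a gray
          a→g: g black — skip
        a black
      k black
    c black
    e gray
      b gray
        b→d: d is gray → back edge
Back edge closes the cycle d → j → e → b → d; its vertices are {b, d, e, j}.

b, d, e, j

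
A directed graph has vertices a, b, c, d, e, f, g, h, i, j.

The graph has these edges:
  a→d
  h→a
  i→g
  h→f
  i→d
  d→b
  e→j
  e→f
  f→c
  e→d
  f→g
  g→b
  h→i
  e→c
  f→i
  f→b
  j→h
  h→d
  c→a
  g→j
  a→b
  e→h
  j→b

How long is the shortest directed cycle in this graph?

For each vertex v, BFS finds the shortest path from v back to v.
The shortest such closed walk is f → g → j → h → f, length 4.

4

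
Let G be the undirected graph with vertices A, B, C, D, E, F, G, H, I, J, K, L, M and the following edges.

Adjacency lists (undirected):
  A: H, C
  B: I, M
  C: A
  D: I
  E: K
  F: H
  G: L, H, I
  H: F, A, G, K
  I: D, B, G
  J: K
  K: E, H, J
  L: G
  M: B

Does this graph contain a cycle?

DFS, tracking each vertex's parent; an edge to a visited non-parent vertex closes a cycle.
Start from E:
visit E (parent –)
  visit K (parent E)
    K–E: parent, skip
    visit H (parent K)
      visit F (parent H)
        F–H: parent, skip
      visit A (parent H)
        A–H: parent, skip
        visit C (parent A)
          C–A: parent, skip
      visit G (parent H)
        visit L (parent G)
          L–G: parent, skip
        G–H: parent, skip
        visit I (parent G)
          visit D (parent I)
            D–I: parent, skip
          visit B (parent I)
            B–I: parent, skip
            visit M (parent B)
              M–B: parent, skip
          I–G: parent, skip
      H–K: parent, skip
    visit J (parent K)
      J–K: parent, skip
No non-parent visited neighbor found — the graph is a forest.

No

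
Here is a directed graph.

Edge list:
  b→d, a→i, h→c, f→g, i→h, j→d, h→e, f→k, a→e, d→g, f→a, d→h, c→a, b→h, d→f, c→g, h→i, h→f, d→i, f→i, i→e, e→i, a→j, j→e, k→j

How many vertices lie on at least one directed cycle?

A vertex is on a directed cycle iff it belongs to a strongly connected component of size ≥ 2 (or has a self-loop).
The vertices on cycles are {a, c, d, e, f, h, i, j, k} — 9 in total.

9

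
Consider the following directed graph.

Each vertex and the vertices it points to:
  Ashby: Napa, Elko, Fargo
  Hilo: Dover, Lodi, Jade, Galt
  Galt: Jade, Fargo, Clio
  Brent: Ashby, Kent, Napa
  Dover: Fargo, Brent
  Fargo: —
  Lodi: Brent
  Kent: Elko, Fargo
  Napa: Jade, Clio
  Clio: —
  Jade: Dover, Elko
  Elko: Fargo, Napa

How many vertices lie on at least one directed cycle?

A vertex is on a directed cycle iff it belongs to a strongly connected component of size ≥ 2 (or has a self-loop).
The vertices on cycles are {Elko, Jade, Kent, Napa, Ashby, Brent, Dover} — 7 in total.

7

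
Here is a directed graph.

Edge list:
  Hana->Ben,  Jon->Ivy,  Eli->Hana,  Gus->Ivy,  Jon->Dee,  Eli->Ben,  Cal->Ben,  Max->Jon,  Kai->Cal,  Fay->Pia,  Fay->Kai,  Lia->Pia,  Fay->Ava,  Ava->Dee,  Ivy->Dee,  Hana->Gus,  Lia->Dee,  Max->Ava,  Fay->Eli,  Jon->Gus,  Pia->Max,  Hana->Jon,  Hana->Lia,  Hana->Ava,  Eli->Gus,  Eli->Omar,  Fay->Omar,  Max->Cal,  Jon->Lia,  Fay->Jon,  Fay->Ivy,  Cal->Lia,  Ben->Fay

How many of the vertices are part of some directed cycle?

10

A vertex is on a directed cycle iff it belongs to a strongly connected component of size ≥ 2 (or has a self-loop).
The vertices on cycles are {Ben, Cal, Eli, Fay, Jon, Kai, Lia, Max, Pia, Hana} — 10 in total.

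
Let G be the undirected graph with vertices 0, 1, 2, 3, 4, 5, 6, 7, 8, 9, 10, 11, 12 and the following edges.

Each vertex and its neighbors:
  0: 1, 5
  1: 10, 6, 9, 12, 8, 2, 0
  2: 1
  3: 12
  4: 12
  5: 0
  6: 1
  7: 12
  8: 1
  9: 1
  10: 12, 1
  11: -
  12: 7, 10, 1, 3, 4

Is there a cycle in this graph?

Yes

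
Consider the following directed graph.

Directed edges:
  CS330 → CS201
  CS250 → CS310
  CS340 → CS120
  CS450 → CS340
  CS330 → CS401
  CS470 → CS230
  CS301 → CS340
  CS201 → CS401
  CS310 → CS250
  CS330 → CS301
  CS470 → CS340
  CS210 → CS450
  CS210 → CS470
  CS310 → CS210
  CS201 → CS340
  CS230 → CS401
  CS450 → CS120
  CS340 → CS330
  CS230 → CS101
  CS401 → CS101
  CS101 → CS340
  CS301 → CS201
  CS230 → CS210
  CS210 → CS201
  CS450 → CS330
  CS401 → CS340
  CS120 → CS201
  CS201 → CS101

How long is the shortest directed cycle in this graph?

For each vertex v, BFS finds the shortest path from v back to v.
The shortest such closed walk is CS250 → CS310 → CS250, length 2.

2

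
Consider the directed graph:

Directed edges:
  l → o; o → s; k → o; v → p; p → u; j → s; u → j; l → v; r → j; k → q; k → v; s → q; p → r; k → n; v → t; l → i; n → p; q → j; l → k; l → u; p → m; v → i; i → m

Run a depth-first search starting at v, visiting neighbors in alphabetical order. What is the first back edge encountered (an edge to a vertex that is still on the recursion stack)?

q->j

DFS from v (visiting neighbors in alphabetical order); mark gray on enter, black on exit:
v gray
  i gray
    m gray
    m black
  i black
  p gray
    p→m: m black — skip
    r gray
      j gray
        s gray
          q gray
            q→j: j is gray → back edge
First back edge: q → j.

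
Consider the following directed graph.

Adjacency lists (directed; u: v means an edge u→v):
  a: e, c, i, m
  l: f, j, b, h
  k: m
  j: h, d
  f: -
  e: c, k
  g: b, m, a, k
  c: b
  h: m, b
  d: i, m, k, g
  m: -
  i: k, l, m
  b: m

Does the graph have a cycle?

Yes

DFS with white/gray/black marking, starting from c:
c gray
  b gray
    m gray
    m black
  b black
c black
a gray
  e gray
    e→c: c black — skip
    k gray
      k→m: m black — skip
    k black
  e black
  a→c: c black — skip
  i gray
    i→k: k black — skip
    l gray
      f gray
      f black
      j gray
        h gray
          h→m: m black — skip
          h→b: b black — skip
        h black
        d gray
          d→i: i is gray → back edge
Back edge found, so a cycle exists: i → l → j → d → i.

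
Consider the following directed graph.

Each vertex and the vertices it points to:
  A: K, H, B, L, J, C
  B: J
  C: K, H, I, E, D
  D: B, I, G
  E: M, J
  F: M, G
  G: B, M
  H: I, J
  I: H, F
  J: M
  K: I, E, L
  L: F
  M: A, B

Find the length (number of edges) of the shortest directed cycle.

2

For each vertex v, BFS finds the shortest path from v back to v.
The shortest such closed walk is I → H → I, length 2.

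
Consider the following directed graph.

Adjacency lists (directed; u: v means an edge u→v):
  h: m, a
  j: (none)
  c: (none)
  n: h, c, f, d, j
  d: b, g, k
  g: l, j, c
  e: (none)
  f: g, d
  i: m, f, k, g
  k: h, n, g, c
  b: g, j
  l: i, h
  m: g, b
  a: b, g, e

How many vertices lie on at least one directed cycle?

A vertex is on a directed cycle iff it belongs to a strongly connected component of size ≥ 2 (or has a self-loop).
The vertices on cycles are {a, b, d, f, g, h, i, k, l, m, n} — 11 in total.

11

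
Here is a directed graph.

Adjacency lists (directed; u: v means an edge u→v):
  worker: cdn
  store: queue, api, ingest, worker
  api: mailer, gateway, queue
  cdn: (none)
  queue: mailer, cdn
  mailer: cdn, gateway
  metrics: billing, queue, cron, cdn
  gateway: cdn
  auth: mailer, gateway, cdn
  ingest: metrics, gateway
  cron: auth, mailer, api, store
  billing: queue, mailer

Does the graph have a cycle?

DFS with white/gray/black marking, starting from cron:
cron gray
  auth gray
    mailer gray
      cdn gray
      cdn black
      gateway gray
        gateway→cdn: cdn black — skip
      gateway black
    mailer black
    auth→gateway: gateway black — skip
    auth→cdn: cdn black — skip
  auth black
  cron→mailer: mailer black — skip
  api gray
    api→mailer: mailer black — skip
    api→gateway: gateway black — skip
    queue gray
      queue→mailer: mailer black — skip
      queue→cdn: cdn black — skip
    queue black
  api black
  store gray
    store→queue: queue black — skip
    store→api: api black — skip
    ingest gray
      metrics gray
        billing gray
          billing→queue: queue black — skip
          billing→mailer: mailer black — skip
        billing black
        metrics→queue: queue black — skip
        metrics→cron: cron is gray → back edge
Back edge found, so a cycle exists: cron → store → ingest → metrics → cron.

Yes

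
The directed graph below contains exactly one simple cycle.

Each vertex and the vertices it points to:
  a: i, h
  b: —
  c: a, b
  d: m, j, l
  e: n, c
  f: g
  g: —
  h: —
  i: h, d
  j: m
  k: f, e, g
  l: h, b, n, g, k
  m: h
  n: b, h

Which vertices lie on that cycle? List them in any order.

a, c, d, e, i, k, l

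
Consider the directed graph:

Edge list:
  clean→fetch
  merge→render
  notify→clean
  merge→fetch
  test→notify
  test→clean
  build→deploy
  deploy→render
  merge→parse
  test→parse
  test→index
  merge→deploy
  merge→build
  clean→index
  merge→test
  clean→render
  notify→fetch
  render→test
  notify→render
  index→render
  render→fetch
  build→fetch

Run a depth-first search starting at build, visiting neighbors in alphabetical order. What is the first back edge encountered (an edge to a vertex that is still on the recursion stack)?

DFS from build (visiting neighbors in alphabetical order); mark gray on enter, black on exit:
build gray
  deploy gray
    render gray
      fetch gray
      fetch black
      test gray
        clean gray
          clean→fetch: fetch black — skip
          index gray
            index→render: render is gray → back edge
First back edge: index → render.

index->render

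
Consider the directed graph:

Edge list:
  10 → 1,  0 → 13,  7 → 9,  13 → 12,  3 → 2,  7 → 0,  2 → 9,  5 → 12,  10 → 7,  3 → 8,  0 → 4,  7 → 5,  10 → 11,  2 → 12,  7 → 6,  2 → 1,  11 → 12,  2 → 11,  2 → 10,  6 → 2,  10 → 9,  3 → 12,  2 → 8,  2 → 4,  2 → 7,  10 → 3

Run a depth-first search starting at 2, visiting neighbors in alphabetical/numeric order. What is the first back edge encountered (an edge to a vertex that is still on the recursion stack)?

6→2

DFS from 2 (visiting neighbors in alphabetical/numeric order); mark gray on enter, black on exit:
2 gray
  1 gray
  1 black
  4 gray
  4 black
  7 gray
    0 gray
      0→4: 4 black — skip
      13 gray
        12 gray
        12 black
      13 black
    0 black
    5 gray
      5→12: 12 black — skip
    5 black
    6 gray
      6→2: 2 is gray → back edge
First back edge: 6 → 2.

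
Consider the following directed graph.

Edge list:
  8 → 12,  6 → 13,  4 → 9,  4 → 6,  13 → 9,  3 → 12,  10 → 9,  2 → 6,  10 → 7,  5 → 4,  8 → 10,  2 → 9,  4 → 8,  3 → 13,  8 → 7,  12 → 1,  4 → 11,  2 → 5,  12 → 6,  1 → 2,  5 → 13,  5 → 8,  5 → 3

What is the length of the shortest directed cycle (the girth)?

5

For each vertex v, BFS finds the shortest path from v back to v.
The shortest such closed walk is 5 → 3 → 12 → 1 → 2 → 5, length 5.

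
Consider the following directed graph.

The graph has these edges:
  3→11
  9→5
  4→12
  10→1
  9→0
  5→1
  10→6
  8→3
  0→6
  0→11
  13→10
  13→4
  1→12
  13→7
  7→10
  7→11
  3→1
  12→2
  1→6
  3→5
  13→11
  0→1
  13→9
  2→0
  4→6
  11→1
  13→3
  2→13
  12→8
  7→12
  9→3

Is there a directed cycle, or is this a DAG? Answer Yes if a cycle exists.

Yes

DFS with white/gray/black marking, starting from 9:
9 gray
  0 gray
    6 gray
    6 black
    11 gray
      1 gray
        1→6: 6 black — skip
        12 gray
          2 gray
            2→0: 0 is gray → back edge
Back edge found, so a cycle exists: 0 → 11 → 1 → 12 → 2 → 0.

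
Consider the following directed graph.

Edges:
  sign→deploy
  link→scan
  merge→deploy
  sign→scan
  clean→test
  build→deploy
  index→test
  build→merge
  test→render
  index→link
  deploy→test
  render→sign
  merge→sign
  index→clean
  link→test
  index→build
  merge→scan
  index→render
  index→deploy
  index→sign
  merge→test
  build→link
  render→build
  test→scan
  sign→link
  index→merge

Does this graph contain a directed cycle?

Yes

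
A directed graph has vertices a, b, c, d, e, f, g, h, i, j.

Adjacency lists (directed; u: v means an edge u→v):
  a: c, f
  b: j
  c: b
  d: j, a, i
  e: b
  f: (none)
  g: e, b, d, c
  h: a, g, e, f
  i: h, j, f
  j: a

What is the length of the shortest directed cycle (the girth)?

4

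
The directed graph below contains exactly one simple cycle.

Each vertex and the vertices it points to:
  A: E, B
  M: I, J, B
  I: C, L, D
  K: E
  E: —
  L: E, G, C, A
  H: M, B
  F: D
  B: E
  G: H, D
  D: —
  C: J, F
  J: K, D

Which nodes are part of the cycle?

G, H, I, L, M

DFS with gray/black marking from I:
I gray
  C gray
    J gray
      K gray
        E gray
        E black
      K black
      D gray
      D black
    J black
    F gray
      F→D: D black — skip
    F black
  C black
  L gray
    L→E: E black — skip
    G gray
      H gray
        M gray
          M→I: I is gray → back edge
Back edge closes the cycle I → L → G → H → M → I; its vertices are {G, H, I, L, M}.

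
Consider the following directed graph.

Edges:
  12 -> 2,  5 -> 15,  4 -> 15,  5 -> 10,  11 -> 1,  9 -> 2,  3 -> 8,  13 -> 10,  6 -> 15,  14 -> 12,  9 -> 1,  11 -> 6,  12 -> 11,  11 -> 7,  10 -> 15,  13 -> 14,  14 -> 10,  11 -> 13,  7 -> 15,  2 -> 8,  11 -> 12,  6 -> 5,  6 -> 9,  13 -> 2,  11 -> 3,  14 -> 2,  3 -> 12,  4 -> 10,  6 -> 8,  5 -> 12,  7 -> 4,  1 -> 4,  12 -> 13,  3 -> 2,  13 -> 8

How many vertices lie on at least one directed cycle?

7

A vertex is on a directed cycle iff it belongs to a strongly connected component of size ≥ 2 (or has a self-loop).
The vertices on cycles are {3, 5, 6, 11, 12, 13, 14} — 7 in total.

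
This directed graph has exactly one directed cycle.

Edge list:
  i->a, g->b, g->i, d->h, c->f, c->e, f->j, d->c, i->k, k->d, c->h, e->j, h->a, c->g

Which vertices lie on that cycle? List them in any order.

c, d, g, i, k

DFS with gray/black marking from c:
c gray
  g gray
    b gray
    b black
    i gray
      k gray
        d gray
          d→c: c is gray → back edge
Back edge closes the cycle c → g → i → k → d → c; its vertices are {c, d, g, i, k}.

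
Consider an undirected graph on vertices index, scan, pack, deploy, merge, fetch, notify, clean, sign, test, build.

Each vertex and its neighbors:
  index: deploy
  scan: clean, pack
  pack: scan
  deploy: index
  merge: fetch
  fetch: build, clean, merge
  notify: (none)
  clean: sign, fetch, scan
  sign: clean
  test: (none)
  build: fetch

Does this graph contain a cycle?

DFS, tracking each vertex's parent; an edge to a visited non-parent vertex closes a cycle.
Start from deploy:
visit deploy (parent –)
  visit index (parent deploy)
    index–deploy: parent, skip
visit scan (parent –)
  visit clean (parent scan)
    visit sign (parent clean)
      sign–clean: parent, skip
    visit fetch (parent clean)
      visit build (parent fetch)
        build–fetch: parent, skip
      fetch–clean: parent, skip
      visit merge (parent fetch)
        merge–fetch: parent, skip
    clean–scan: parent, skip
  visit pack (parent scan)
    pack–scan: parent, skip
visit notify (parent –)
visit test (parent –)
No non-parent visited neighbor found — the graph is a forest.

No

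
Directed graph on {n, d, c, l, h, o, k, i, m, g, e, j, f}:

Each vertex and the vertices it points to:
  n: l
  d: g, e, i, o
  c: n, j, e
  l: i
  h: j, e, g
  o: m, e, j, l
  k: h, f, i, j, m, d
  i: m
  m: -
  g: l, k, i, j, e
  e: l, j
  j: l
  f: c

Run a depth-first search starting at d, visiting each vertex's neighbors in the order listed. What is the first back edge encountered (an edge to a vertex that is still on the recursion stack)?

h->g

DFS from d (visiting each vertex's neighbors in the order listed); mark gray on enter, black on exit:
d gray
  g gray
    l gray
      i gray
        m gray
        m black
      i black
    l black
    k gray
      h gray
        j gray
          j→l: l black — skip
        j black
        e gray
          e→l: l black — skip
          e→j: j black — skip
        e black
        h→g: g is gray → back edge
First back edge: h → g.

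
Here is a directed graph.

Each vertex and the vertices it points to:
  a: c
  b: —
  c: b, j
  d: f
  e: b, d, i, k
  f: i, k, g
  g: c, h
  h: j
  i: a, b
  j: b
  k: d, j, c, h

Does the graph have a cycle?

Yes

DFS with white/gray/black marking, starting from f:
f gray
  i gray
    a gray
      c gray
        b gray
        b black
        j gray
          j→b: b black — skip
        j black
      c black
    a black
    i→b: b black — skip
  i black
  k gray
    d gray
      d→f: f is gray → back edge
Back edge found, so a cycle exists: f → k → d → f.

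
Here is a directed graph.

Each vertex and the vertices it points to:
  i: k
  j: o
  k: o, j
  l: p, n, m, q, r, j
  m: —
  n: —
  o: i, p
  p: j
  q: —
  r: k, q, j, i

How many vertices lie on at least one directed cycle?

A vertex is on a directed cycle iff it belongs to a strongly connected component of size ≥ 2 (or has a self-loop).
The vertices on cycles are {i, j, k, o, p} — 5 in total.

5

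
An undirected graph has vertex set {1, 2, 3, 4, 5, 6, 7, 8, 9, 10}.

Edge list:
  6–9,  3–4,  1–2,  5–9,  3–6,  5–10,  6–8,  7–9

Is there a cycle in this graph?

DFS, tracking each vertex's parent; an edge to a visited non-parent vertex closes a cycle.
Start from 8:
visit 8 (parent –)
  visit 6 (parent 8)
    6–8: parent, skip
    visit 3 (parent 6)
      3–6: parent, skip
      visit 4 (parent 3)
        4–3: parent, skip
    visit 9 (parent 6)
      visit 5 (parent 9)
        5–9: parent, skip
        visit 10 (parent 5)
          10–5: parent, skip
      9–6: parent, skip
      visit 7 (parent 9)
        7–9: parent, skip
visit 1 (parent –)
  visit 2 (parent 1)
    2–1: parent, skip
No non-parent visited neighbor found — the graph is a forest.

No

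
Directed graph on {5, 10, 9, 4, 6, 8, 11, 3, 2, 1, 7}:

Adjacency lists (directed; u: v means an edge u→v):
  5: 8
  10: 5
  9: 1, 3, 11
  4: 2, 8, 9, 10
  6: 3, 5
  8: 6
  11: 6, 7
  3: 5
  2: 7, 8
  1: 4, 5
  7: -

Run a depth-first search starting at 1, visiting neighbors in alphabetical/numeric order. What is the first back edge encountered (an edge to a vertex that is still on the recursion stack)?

5→8

DFS from 1 (visiting neighbors in alphabetical/numeric order); mark gray on enter, black on exit:
1 gray
  4 gray
    2 gray
      7 gray
      7 black
      8 gray
        6 gray
          3 gray
            5 gray
              5→8: 8 is gray → back edge
First back edge: 5 → 8.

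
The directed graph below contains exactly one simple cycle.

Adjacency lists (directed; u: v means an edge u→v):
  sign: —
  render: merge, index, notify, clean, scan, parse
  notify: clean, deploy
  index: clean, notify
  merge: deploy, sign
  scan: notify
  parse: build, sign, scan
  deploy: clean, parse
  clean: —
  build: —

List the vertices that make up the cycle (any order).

scan, parse, deploy, notify

DFS with gray/black marking from parse:
parse gray
  build gray
  build black
  sign gray
  sign black
  scan gray
    notify gray
      clean gray
      clean black
      deploy gray
        deploy→clean: clean black — skip
        deploy→parse: parse is gray → back edge
Back edge closes the cycle parse → scan → notify → deploy → parse; its vertices are {scan, parse, deploy, notify}.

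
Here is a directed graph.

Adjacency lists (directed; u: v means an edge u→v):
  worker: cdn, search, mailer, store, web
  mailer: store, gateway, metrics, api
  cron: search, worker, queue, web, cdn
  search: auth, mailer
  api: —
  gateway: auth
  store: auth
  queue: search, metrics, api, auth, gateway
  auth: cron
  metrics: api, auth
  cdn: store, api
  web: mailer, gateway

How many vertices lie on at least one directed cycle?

A vertex is on a directed cycle iff it belongs to a strongly connected component of size ≥ 2 (or has a self-loop).
The vertices on cycles are {cdn, web, auth, cron, queue, store, mailer, search, worker, gateway, metrics} — 11 in total.

11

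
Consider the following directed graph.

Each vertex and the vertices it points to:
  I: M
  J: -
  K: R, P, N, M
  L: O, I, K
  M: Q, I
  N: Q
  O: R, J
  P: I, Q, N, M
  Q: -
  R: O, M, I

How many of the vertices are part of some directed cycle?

A vertex is on a directed cycle iff it belongs to a strongly connected component of size ≥ 2 (or has a self-loop).
The vertices on cycles are {I, M, O, R} — 4 in total.

4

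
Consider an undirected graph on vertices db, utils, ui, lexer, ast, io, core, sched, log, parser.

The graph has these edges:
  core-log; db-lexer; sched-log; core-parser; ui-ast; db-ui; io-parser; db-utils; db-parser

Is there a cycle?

DFS, tracking each vertex's parent; an edge to a visited non-parent vertex closes a cycle.
Start from utils:
visit utils (parent –)
  visit db (parent utils)
    visit parser (parent db)
      visit io (parent parser)
        io–parser: parent, skip
      parser–db: parent, skip
      visit core (parent parser)
        core–parser: parent, skip
        visit log (parent core)
          log–core: parent, skip
          visit sched (parent log)
            sched–log: parent, skip
    visit ui (parent db)
      ui–db: parent, skip
      visit ast (parent ui)
        ast–ui: parent, skip
    db–utils: parent, skip
    visit lexer (parent db)
      lexer–db: parent, skip
No non-parent visited neighbor found — the graph is a forest.

No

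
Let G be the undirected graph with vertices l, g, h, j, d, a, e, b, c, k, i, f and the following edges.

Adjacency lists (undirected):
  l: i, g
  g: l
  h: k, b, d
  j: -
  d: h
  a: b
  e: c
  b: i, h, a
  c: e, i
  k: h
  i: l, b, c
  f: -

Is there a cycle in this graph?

No

DFS, tracking each vertex's parent; an edge to a visited non-parent vertex closes a cycle.
Start from d:
visit d (parent –)
  visit h (parent d)
    visit k (parent h)
      k–h: parent, skip
    visit b (parent h)
      visit i (parent b)
        visit l (parent i)
          l–i: parent, skip
          visit g (parent l)
            g–l: parent, skip
        i–b: parent, skip
        visit c (parent i)
          visit e (parent c)
            e–c: parent, skip
          c–i: parent, skip
      b–h: parent, skip
      visit a (parent b)
        a–b: parent, skip
    h–d: parent, skip
visit j (parent –)
visit f (parent –)
No non-parent visited neighbor found — the graph is a forest.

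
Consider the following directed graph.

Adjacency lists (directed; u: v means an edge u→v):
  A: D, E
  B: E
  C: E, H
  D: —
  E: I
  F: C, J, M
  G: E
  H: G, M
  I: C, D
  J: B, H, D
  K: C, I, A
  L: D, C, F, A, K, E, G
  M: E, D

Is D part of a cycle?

No

D lies on a cycle iff there is a path from D back to itself.
Exploring from D, it never reaches itself; equivalently, its strongly connected component is a singleton.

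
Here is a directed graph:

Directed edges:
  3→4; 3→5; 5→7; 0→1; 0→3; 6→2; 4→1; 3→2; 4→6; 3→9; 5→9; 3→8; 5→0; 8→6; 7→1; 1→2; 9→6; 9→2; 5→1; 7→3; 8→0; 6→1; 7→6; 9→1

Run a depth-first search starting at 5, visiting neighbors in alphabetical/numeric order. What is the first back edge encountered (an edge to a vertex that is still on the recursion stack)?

3→5

DFS from 5 (visiting neighbors in alphabetical/numeric order); mark gray on enter, black on exit:
5 gray
  0 gray
    1 gray
      2 gray
      2 black
    1 black
    3 gray
      3→2: 2 black — skip
      4 gray
        4→1: 1 black — skip
        6 gray
          6→1: 1 black — skip
          6→2: 2 black — skip
        6 black
      4 black
      3→5: 5 is gray → back edge
First back edge: 3 → 5.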